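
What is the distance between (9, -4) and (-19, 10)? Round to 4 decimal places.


d = sqrt((-19-9)^2 + (10--4)^2) = 31.305

31.305


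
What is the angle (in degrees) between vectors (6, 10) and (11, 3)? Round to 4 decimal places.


dot = 6*11 + 10*3 = 96
|u| = 11.6619, |v| = 11.4018
cos(angle) = 0.722
angle = 43.7811 degrees

43.7811 degrees


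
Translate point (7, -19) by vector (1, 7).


Translation: (x+dx, y+dy) = (7+1, -19+7) = (8, -12)

(8, -12)


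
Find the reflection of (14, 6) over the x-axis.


Reflection across x-axis: (x, y) -> (x, -y)
(14, 6) -> (14, -6)

(14, -6)


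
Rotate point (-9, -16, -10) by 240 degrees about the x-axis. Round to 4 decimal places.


x' = -9
y' = -16*cos(240) - -10*sin(240) = -0.6603
z' = -16*sin(240) + -10*cos(240) = 18.8564

(-9, -0.6603, 18.8564)


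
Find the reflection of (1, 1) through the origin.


Reflection through origin: (x, y) -> (-x, -y)
(1, 1) -> (-1, -1)

(-1, -1)


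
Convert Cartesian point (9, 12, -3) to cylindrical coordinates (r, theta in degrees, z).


r = sqrt(9^2 + 12^2) = 15
theta = atan2(12, 9) = 53.1301 deg
z = -3

r = 15, theta = 53.1301 deg, z = -3


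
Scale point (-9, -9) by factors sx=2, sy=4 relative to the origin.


Scaling: (x*sx, y*sy) = (-9*2, -9*4) = (-18, -36)

(-18, -36)


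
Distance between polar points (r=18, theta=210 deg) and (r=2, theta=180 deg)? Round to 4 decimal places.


d = sqrt(r1^2 + r2^2 - 2*r1*r2*cos(t2-t1))
d = sqrt(18^2 + 2^2 - 2*18*2*cos(180-210)) = 16.2987

16.2987


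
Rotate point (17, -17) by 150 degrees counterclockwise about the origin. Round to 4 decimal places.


x' = 17*cos(150) - -17*sin(150) = -6.2224
y' = 17*sin(150) + -17*cos(150) = 23.2224

(-6.2224, 23.2224)


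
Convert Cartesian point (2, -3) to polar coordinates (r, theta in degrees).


r = sqrt(2^2 + (-3)^2) = 3.6056
theta = atan2(-3, 2) = 303.6901 degrees

r = 3.6056, theta = 303.6901 degrees


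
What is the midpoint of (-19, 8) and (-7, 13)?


Midpoint = ((-19+-7)/2, (8+13)/2) = (-13, 10.5)

(-13, 10.5)


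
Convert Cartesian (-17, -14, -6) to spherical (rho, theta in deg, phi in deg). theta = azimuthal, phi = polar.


rho = sqrt((-17)^2 + (-14)^2 + (-6)^2) = 22.8254
theta = atan2(-14, -17) = 219.4725 deg
phi = acos(-6/22.8254) = 105.2401 deg

rho = 22.8254, theta = 219.4725 deg, phi = 105.2401 deg


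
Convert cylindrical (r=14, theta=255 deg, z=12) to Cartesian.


x = 14 * cos(255) = -3.6235
y = 14 * sin(255) = -13.523
z = 12

(-3.6235, -13.523, 12)


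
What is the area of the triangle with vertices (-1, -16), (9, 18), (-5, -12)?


Area = |x1(y2-y3) + x2(y3-y1) + x3(y1-y2)| / 2
= |-1*(18--12) + 9*(-12--16) + -5*(-16-18)| / 2
= 88

88


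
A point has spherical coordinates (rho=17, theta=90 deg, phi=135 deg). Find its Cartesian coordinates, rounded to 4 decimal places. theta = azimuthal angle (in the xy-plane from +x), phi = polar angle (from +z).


x = 17 * sin(135) * cos(90) = 0
y = 17 * sin(135) * sin(90) = 12.0208
z = 17 * cos(135) = -12.0208

(0, 12.0208, -12.0208)


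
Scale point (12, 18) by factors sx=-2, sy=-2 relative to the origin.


Scaling: (x*sx, y*sy) = (12*-2, 18*-2) = (-24, -36)

(-24, -36)


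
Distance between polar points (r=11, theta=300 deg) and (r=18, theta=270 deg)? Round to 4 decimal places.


d = sqrt(r1^2 + r2^2 - 2*r1*r2*cos(t2-t1))
d = sqrt(11^2 + 18^2 - 2*11*18*cos(270-300)) = 10.1022

10.1022


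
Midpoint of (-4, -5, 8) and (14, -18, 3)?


Midpoint = ((-4+14)/2, (-5+-18)/2, (8+3)/2) = (5, -11.5, 5.5)

(5, -11.5, 5.5)


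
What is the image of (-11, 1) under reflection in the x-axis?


Reflection across x-axis: (x, y) -> (x, -y)
(-11, 1) -> (-11, -1)

(-11, -1)


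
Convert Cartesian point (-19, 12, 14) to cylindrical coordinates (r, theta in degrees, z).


r = sqrt((-19)^2 + 12^2) = 22.4722
theta = atan2(12, -19) = 147.7244 deg
z = 14

r = 22.4722, theta = 147.7244 deg, z = 14


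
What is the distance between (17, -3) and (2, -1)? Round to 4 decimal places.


d = sqrt((2-17)^2 + (-1--3)^2) = 15.1327

15.1327


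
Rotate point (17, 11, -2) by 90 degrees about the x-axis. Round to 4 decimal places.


x' = 17
y' = 11*cos(90) - -2*sin(90) = 2
z' = 11*sin(90) + -2*cos(90) = 11

(17, 2, 11)


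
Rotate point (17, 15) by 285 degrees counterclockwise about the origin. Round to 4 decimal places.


x' = 17*cos(285) - 15*sin(285) = 18.8888
y' = 17*sin(285) + 15*cos(285) = -12.5385

(18.8888, -12.5385)


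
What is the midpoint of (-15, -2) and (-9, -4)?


Midpoint = ((-15+-9)/2, (-2+-4)/2) = (-12, -3)

(-12, -3)


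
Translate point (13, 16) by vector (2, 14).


Translation: (x+dx, y+dy) = (13+2, 16+14) = (15, 30)

(15, 30)


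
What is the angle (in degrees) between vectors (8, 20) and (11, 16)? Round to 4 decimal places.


dot = 8*11 + 20*16 = 408
|u| = 21.5407, |v| = 19.4165
cos(angle) = 0.9755
angle = 12.7071 degrees

12.7071 degrees


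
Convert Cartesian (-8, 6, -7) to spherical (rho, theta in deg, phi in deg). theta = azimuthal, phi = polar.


rho = sqrt((-8)^2 + 6^2 + (-7)^2) = 12.2066
theta = atan2(6, -8) = 143.1301 deg
phi = acos(-7/12.2066) = 124.992 deg

rho = 12.2066, theta = 143.1301 deg, phi = 124.992 deg


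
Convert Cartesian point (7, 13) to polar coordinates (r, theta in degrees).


r = sqrt(7^2 + 13^2) = 14.7648
theta = atan2(13, 7) = 61.6992 degrees

r = 14.7648, theta = 61.6992 degrees


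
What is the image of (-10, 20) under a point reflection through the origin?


Reflection through origin: (x, y) -> (-x, -y)
(-10, 20) -> (10, -20)

(10, -20)


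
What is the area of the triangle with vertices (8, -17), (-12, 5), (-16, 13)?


Area = |x1(y2-y3) + x2(y3-y1) + x3(y1-y2)| / 2
= |8*(5-13) + -12*(13--17) + -16*(-17-5)| / 2
= 36

36


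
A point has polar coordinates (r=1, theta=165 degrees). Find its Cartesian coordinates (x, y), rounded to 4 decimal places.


x = 1 * cos(165) = -0.9659
y = 1 * sin(165) = 0.2588

(-0.9659, 0.2588)


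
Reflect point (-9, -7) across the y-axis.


Reflection across y-axis: (x, y) -> (-x, y)
(-9, -7) -> (9, -7)

(9, -7)


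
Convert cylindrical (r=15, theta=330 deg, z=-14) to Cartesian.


x = 15 * cos(330) = 12.9904
y = 15 * sin(330) = -7.5
z = -14

(12.9904, -7.5, -14)


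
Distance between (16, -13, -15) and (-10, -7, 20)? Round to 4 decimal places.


d = sqrt((-10-16)^2 + (-7--13)^2 + (20--15)^2) = 44.0114

44.0114


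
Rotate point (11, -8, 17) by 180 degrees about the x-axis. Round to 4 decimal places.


x' = 11
y' = -8*cos(180) - 17*sin(180) = 8
z' = -8*sin(180) + 17*cos(180) = -17

(11, 8, -17)


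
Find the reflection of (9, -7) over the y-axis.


Reflection across y-axis: (x, y) -> (-x, y)
(9, -7) -> (-9, -7)

(-9, -7)


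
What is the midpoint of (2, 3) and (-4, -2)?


Midpoint = ((2+-4)/2, (3+-2)/2) = (-1, 0.5)

(-1, 0.5)


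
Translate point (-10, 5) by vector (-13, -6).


Translation: (x+dx, y+dy) = (-10+-13, 5+-6) = (-23, -1)

(-23, -1)


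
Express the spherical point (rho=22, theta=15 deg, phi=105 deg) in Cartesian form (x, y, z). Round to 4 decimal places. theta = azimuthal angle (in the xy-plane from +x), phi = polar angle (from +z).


x = 22 * sin(105) * cos(15) = 20.5263
y = 22 * sin(105) * sin(15) = 5.5
z = 22 * cos(105) = -5.694

(20.5263, 5.5, -5.694)


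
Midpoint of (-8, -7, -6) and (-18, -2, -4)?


Midpoint = ((-8+-18)/2, (-7+-2)/2, (-6+-4)/2) = (-13, -4.5, -5)

(-13, -4.5, -5)


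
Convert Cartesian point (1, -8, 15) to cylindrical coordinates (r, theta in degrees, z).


r = sqrt(1^2 + (-8)^2) = 8.0623
theta = atan2(-8, 1) = 277.125 deg
z = 15

r = 8.0623, theta = 277.125 deg, z = 15


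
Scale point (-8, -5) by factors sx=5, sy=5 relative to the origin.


Scaling: (x*sx, y*sy) = (-8*5, -5*5) = (-40, -25)

(-40, -25)


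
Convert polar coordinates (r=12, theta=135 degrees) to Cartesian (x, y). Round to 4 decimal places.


x = 12 * cos(135) = -8.4853
y = 12 * sin(135) = 8.4853

(-8.4853, 8.4853)


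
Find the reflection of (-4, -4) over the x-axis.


Reflection across x-axis: (x, y) -> (x, -y)
(-4, -4) -> (-4, 4)

(-4, 4)


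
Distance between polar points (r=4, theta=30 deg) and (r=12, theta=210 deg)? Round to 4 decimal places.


d = sqrt(r1^2 + r2^2 - 2*r1*r2*cos(t2-t1))
d = sqrt(4^2 + 12^2 - 2*4*12*cos(210-30)) = 16

16


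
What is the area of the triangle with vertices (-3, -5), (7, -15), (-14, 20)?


Area = |x1(y2-y3) + x2(y3-y1) + x3(y1-y2)| / 2
= |-3*(-15-20) + 7*(20--5) + -14*(-5--15)| / 2
= 70

70


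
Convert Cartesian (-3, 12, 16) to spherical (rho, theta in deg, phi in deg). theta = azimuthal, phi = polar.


rho = sqrt((-3)^2 + 12^2 + 16^2) = 20.2237
theta = atan2(12, -3) = 104.0362 deg
phi = acos(16/20.2237) = 37.707 deg

rho = 20.2237, theta = 104.0362 deg, phi = 37.707 deg


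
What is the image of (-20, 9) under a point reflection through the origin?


Reflection through origin: (x, y) -> (-x, -y)
(-20, 9) -> (20, -9)

(20, -9)


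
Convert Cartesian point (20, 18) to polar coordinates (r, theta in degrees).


r = sqrt(20^2 + 18^2) = 26.9072
theta = atan2(18, 20) = 41.9872 degrees

r = 26.9072, theta = 41.9872 degrees


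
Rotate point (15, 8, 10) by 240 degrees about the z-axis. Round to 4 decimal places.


x' = 15*cos(240) - 8*sin(240) = -0.5718
y' = 15*sin(240) + 8*cos(240) = -16.9904
z' = 10

(-0.5718, -16.9904, 10)


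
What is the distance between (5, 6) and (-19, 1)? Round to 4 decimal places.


d = sqrt((-19-5)^2 + (1-6)^2) = 24.5153

24.5153


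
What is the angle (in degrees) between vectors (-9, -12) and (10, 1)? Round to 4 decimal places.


dot = -9*10 + -12*1 = -102
|u| = 15, |v| = 10.0499
cos(angle) = -0.6766
angle = 132.5805 degrees

132.5805 degrees


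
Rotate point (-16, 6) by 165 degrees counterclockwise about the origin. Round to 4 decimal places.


x' = -16*cos(165) - 6*sin(165) = 13.9019
y' = -16*sin(165) + 6*cos(165) = -9.9367

(13.9019, -9.9367)


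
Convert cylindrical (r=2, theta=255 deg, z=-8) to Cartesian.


x = 2 * cos(255) = -0.5176
y = 2 * sin(255) = -1.9319
z = -8

(-0.5176, -1.9319, -8)


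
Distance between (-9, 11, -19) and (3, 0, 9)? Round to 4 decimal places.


d = sqrt((3--9)^2 + (0-11)^2 + (9--19)^2) = 32.3883

32.3883


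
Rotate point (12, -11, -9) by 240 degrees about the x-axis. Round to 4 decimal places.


x' = 12
y' = -11*cos(240) - -9*sin(240) = -2.2942
z' = -11*sin(240) + -9*cos(240) = 14.0263

(12, -2.2942, 14.0263)


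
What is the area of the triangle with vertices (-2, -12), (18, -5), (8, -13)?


Area = |x1(y2-y3) + x2(y3-y1) + x3(y1-y2)| / 2
= |-2*(-5--13) + 18*(-13--12) + 8*(-12--5)| / 2
= 45

45


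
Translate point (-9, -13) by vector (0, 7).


Translation: (x+dx, y+dy) = (-9+0, -13+7) = (-9, -6)

(-9, -6)


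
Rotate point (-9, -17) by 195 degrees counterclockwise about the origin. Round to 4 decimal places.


x' = -9*cos(195) - -17*sin(195) = 4.2934
y' = -9*sin(195) + -17*cos(195) = 18.7501

(4.2934, 18.7501)


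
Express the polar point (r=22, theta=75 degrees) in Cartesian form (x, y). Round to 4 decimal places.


x = 22 * cos(75) = 5.694
y = 22 * sin(75) = 21.2504

(5.694, 21.2504)


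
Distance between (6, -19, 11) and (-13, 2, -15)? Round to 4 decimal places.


d = sqrt((-13-6)^2 + (2--19)^2 + (-15-11)^2) = 38.4448

38.4448


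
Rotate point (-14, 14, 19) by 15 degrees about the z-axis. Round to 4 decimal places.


x' = -14*cos(15) - 14*sin(15) = -17.1464
y' = -14*sin(15) + 14*cos(15) = 9.8995
z' = 19

(-17.1464, 9.8995, 19)


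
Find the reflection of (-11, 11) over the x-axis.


Reflection across x-axis: (x, y) -> (x, -y)
(-11, 11) -> (-11, -11)

(-11, -11)


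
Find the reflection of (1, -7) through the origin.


Reflection through origin: (x, y) -> (-x, -y)
(1, -7) -> (-1, 7)

(-1, 7)


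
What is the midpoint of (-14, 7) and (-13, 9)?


Midpoint = ((-14+-13)/2, (7+9)/2) = (-13.5, 8)

(-13.5, 8)


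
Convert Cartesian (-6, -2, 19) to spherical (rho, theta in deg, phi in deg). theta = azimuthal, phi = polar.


rho = sqrt((-6)^2 + (-2)^2 + 19^2) = 20.025
theta = atan2(-2, -6) = 198.4349 deg
phi = acos(19/20.025) = 18.4111 deg

rho = 20.025, theta = 198.4349 deg, phi = 18.4111 deg


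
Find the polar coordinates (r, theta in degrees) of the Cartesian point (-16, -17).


r = sqrt((-16)^2 + (-17)^2) = 23.3452
theta = atan2(-17, -16) = 226.7357 degrees

r = 23.3452, theta = 226.7357 degrees


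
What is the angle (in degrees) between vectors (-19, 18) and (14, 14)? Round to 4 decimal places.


dot = -19*14 + 18*14 = -14
|u| = 26.1725, |v| = 19.799
cos(angle) = -0.027
angle = 91.5482 degrees

91.5482 degrees


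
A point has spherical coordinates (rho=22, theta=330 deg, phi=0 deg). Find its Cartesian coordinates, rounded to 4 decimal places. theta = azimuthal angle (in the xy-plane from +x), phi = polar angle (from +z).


x = 22 * sin(0) * cos(330) = 0
y = 22 * sin(0) * sin(330) = 0
z = 22 * cos(0) = 22

(0, 0, 22)


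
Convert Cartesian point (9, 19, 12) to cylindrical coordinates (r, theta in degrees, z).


r = sqrt(9^2 + 19^2) = 21.0238
theta = atan2(19, 9) = 64.6538 deg
z = 12

r = 21.0238, theta = 64.6538 deg, z = 12


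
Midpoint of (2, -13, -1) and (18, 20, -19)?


Midpoint = ((2+18)/2, (-13+20)/2, (-1+-19)/2) = (10, 3.5, -10)

(10, 3.5, -10)


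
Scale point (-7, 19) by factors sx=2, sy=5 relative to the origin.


Scaling: (x*sx, y*sy) = (-7*2, 19*5) = (-14, 95)

(-14, 95)


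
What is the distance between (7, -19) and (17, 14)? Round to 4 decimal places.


d = sqrt((17-7)^2 + (14--19)^2) = 34.4819

34.4819


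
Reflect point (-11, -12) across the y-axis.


Reflection across y-axis: (x, y) -> (-x, y)
(-11, -12) -> (11, -12)

(11, -12)


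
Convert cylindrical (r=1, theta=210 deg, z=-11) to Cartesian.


x = 1 * cos(210) = -0.866
y = 1 * sin(210) = -0.5
z = -11

(-0.866, -0.5, -11)


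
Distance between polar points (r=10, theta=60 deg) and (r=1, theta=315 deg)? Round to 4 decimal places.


d = sqrt(r1^2 + r2^2 - 2*r1*r2*cos(t2-t1))
d = sqrt(10^2 + 1^2 - 2*10*1*cos(315-60)) = 10.3042

10.3042


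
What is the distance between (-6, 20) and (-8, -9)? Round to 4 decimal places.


d = sqrt((-8--6)^2 + (-9-20)^2) = 29.0689

29.0689


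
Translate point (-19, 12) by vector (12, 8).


Translation: (x+dx, y+dy) = (-19+12, 12+8) = (-7, 20)

(-7, 20)


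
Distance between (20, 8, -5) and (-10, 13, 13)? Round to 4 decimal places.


d = sqrt((-10-20)^2 + (13-8)^2 + (13--5)^2) = 35.3412

35.3412


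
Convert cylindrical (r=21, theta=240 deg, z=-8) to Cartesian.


x = 21 * cos(240) = -10.5
y = 21 * sin(240) = -18.1865
z = -8

(-10.5, -18.1865, -8)


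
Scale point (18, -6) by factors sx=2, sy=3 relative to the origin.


Scaling: (x*sx, y*sy) = (18*2, -6*3) = (36, -18)

(36, -18)


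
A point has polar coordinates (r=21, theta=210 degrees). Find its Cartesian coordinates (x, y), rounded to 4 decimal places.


x = 21 * cos(210) = -18.1865
y = 21 * sin(210) = -10.5

(-18.1865, -10.5)


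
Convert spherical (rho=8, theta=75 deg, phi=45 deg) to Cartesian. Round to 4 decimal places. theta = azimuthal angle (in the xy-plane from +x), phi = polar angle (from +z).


x = 8 * sin(45) * cos(75) = 1.4641
y = 8 * sin(45) * sin(75) = 5.4641
z = 8 * cos(45) = 5.6569

(1.4641, 5.4641, 5.6569)


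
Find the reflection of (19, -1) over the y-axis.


Reflection across y-axis: (x, y) -> (-x, y)
(19, -1) -> (-19, -1)

(-19, -1)


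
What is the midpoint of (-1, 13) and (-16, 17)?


Midpoint = ((-1+-16)/2, (13+17)/2) = (-8.5, 15)

(-8.5, 15)


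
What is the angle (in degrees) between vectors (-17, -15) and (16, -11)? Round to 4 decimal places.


dot = -17*16 + -15*-11 = -107
|u| = 22.6716, |v| = 19.4165
cos(angle) = -0.2431
angle = 104.0678 degrees

104.0678 degrees


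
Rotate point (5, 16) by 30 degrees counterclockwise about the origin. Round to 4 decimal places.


x' = 5*cos(30) - 16*sin(30) = -3.6699
y' = 5*sin(30) + 16*cos(30) = 16.3564

(-3.6699, 16.3564)


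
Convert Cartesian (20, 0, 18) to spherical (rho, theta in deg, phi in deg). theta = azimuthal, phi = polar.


rho = sqrt(20^2 + 0^2 + 18^2) = 26.9072
theta = atan2(0, 20) = 0 deg
phi = acos(18/26.9072) = 48.0128 deg

rho = 26.9072, theta = 0 deg, phi = 48.0128 deg


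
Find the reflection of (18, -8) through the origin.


Reflection through origin: (x, y) -> (-x, -y)
(18, -8) -> (-18, 8)

(-18, 8)


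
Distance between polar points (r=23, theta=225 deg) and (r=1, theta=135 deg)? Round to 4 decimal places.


d = sqrt(r1^2 + r2^2 - 2*r1*r2*cos(t2-t1))
d = sqrt(23^2 + 1^2 - 2*23*1*cos(135-225)) = 23.0217

23.0217


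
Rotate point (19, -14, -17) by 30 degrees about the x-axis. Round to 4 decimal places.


x' = 19
y' = -14*cos(30) - -17*sin(30) = -3.6244
z' = -14*sin(30) + -17*cos(30) = -21.7224

(19, -3.6244, -21.7224)


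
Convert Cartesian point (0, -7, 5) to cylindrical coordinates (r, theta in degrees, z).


r = sqrt(0^2 + (-7)^2) = 7
theta = atan2(-7, 0) = 270 deg
z = 5

r = 7, theta = 270 deg, z = 5


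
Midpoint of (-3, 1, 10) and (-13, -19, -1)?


Midpoint = ((-3+-13)/2, (1+-19)/2, (10+-1)/2) = (-8, -9, 4.5)

(-8, -9, 4.5)


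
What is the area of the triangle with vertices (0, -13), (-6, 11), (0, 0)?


Area = |x1(y2-y3) + x2(y3-y1) + x3(y1-y2)| / 2
= |0*(11-0) + -6*(0--13) + 0*(-13-11)| / 2
= 39

39


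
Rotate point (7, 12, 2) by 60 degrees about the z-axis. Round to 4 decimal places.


x' = 7*cos(60) - 12*sin(60) = -6.8923
y' = 7*sin(60) + 12*cos(60) = 12.0622
z' = 2

(-6.8923, 12.0622, 2)


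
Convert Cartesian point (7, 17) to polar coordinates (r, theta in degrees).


r = sqrt(7^2 + 17^2) = 18.3848
theta = atan2(17, 7) = 67.6199 degrees

r = 18.3848, theta = 67.6199 degrees


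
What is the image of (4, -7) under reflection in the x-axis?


Reflection across x-axis: (x, y) -> (x, -y)
(4, -7) -> (4, 7)

(4, 7)


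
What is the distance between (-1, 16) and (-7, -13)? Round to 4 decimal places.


d = sqrt((-7--1)^2 + (-13-16)^2) = 29.6142

29.6142


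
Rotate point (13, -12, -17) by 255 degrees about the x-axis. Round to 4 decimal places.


x' = 13
y' = -12*cos(255) - -17*sin(255) = -13.3149
z' = -12*sin(255) + -17*cos(255) = 15.991

(13, -13.3149, 15.991)


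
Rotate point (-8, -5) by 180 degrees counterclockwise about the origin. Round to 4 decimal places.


x' = -8*cos(180) - -5*sin(180) = 8
y' = -8*sin(180) + -5*cos(180) = 5

(8, 5)


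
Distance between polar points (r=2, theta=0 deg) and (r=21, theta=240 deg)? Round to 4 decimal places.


d = sqrt(r1^2 + r2^2 - 2*r1*r2*cos(t2-t1))
d = sqrt(2^2 + 21^2 - 2*2*21*cos(240-0)) = 22.0681

22.0681


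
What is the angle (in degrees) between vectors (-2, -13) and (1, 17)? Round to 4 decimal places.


dot = -2*1 + -13*17 = -223
|u| = 13.1529, |v| = 17.0294
cos(angle) = -0.9956
angle = 174.6203 degrees

174.6203 degrees


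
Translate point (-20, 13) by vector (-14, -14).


Translation: (x+dx, y+dy) = (-20+-14, 13+-14) = (-34, -1)

(-34, -1)


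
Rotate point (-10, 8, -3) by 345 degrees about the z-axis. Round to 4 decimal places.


x' = -10*cos(345) - 8*sin(345) = -7.5887
y' = -10*sin(345) + 8*cos(345) = 10.3156
z' = -3

(-7.5887, 10.3156, -3)


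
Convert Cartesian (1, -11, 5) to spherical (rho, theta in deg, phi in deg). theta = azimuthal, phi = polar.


rho = sqrt(1^2 + (-11)^2 + 5^2) = 12.1244
theta = atan2(-11, 1) = 275.1944 deg
phi = acos(5/12.1244) = 65.6447 deg

rho = 12.1244, theta = 275.1944 deg, phi = 65.6447 deg


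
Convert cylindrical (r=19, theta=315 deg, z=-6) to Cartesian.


x = 19 * cos(315) = 13.435
y = 19 * sin(315) = -13.435
z = -6

(13.435, -13.435, -6)


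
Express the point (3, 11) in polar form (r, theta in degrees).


r = sqrt(3^2 + 11^2) = 11.4018
theta = atan2(11, 3) = 74.7449 degrees

r = 11.4018, theta = 74.7449 degrees


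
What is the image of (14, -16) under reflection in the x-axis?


Reflection across x-axis: (x, y) -> (x, -y)
(14, -16) -> (14, 16)

(14, 16)


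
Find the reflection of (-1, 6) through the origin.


Reflection through origin: (x, y) -> (-x, -y)
(-1, 6) -> (1, -6)

(1, -6)


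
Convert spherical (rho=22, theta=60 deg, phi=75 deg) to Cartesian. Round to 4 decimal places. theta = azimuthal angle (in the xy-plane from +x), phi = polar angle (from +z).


x = 22 * sin(75) * cos(60) = 10.6252
y = 22 * sin(75) * sin(60) = 18.4034
z = 22 * cos(75) = 5.694

(10.6252, 18.4034, 5.694)


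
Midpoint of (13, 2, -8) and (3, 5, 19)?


Midpoint = ((13+3)/2, (2+5)/2, (-8+19)/2) = (8, 3.5, 5.5)

(8, 3.5, 5.5)


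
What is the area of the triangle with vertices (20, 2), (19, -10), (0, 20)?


Area = |x1(y2-y3) + x2(y3-y1) + x3(y1-y2)| / 2
= |20*(-10-20) + 19*(20-2) + 0*(2--10)| / 2
= 129

129


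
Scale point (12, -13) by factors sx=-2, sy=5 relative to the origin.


Scaling: (x*sx, y*sy) = (12*-2, -13*5) = (-24, -65)

(-24, -65)


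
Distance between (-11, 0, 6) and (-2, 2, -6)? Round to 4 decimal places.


d = sqrt((-2--11)^2 + (2-0)^2 + (-6-6)^2) = 15.1327

15.1327


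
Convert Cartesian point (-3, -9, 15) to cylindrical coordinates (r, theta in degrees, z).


r = sqrt((-3)^2 + (-9)^2) = 9.4868
theta = atan2(-9, -3) = 251.5651 deg
z = 15

r = 9.4868, theta = 251.5651 deg, z = 15


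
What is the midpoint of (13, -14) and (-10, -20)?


Midpoint = ((13+-10)/2, (-14+-20)/2) = (1.5, -17)

(1.5, -17)


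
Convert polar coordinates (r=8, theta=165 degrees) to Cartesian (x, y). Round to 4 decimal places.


x = 8 * cos(165) = -7.7274
y = 8 * sin(165) = 2.0706

(-7.7274, 2.0706)


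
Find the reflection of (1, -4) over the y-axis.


Reflection across y-axis: (x, y) -> (-x, y)
(1, -4) -> (-1, -4)

(-1, -4)


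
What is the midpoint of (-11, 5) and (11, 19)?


Midpoint = ((-11+11)/2, (5+19)/2) = (0, 12)

(0, 12)


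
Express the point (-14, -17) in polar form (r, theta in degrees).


r = sqrt((-14)^2 + (-17)^2) = 22.0227
theta = atan2(-17, -14) = 230.5275 degrees

r = 22.0227, theta = 230.5275 degrees


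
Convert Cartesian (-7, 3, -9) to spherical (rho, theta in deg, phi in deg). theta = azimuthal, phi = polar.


rho = sqrt((-7)^2 + 3^2 + (-9)^2) = 11.7898
theta = atan2(3, -7) = 156.8014 deg
phi = acos(-9/11.7898) = 139.7622 deg

rho = 11.7898, theta = 156.8014 deg, phi = 139.7622 deg


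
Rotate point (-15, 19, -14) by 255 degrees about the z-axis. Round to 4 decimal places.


x' = -15*cos(255) - 19*sin(255) = 22.2349
y' = -15*sin(255) + 19*cos(255) = 9.5713
z' = -14

(22.2349, 9.5713, -14)


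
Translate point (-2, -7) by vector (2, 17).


Translation: (x+dx, y+dy) = (-2+2, -7+17) = (0, 10)

(0, 10)


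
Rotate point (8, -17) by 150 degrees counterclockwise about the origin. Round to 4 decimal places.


x' = 8*cos(150) - -17*sin(150) = 1.5718
y' = 8*sin(150) + -17*cos(150) = 18.7224

(1.5718, 18.7224)


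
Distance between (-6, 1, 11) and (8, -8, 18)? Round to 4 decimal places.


d = sqrt((8--6)^2 + (-8-1)^2 + (18-11)^2) = 18.0555

18.0555


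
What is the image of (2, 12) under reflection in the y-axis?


Reflection across y-axis: (x, y) -> (-x, y)
(2, 12) -> (-2, 12)

(-2, 12)


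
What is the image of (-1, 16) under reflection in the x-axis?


Reflection across x-axis: (x, y) -> (x, -y)
(-1, 16) -> (-1, -16)

(-1, -16)


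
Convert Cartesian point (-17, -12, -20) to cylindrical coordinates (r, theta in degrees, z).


r = sqrt((-17)^2 + (-12)^2) = 20.8087
theta = atan2(-12, -17) = 215.2176 deg
z = -20

r = 20.8087, theta = 215.2176 deg, z = -20


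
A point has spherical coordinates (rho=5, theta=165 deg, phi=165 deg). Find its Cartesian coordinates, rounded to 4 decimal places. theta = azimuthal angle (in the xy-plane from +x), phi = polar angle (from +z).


x = 5 * sin(165) * cos(165) = -1.25
y = 5 * sin(165) * sin(165) = 0.3349
z = 5 * cos(165) = -4.8296

(-1.25, 0.3349, -4.8296)


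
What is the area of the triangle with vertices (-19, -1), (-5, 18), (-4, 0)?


Area = |x1(y2-y3) + x2(y3-y1) + x3(y1-y2)| / 2
= |-19*(18-0) + -5*(0--1) + -4*(-1-18)| / 2
= 135.5

135.5


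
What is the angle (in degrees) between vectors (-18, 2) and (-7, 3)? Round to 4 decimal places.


dot = -18*-7 + 2*3 = 132
|u| = 18.1108, |v| = 7.6158
cos(angle) = 0.957
angle = 16.8584 degrees

16.8584 degrees


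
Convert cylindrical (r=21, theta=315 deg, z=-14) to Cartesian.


x = 21 * cos(315) = 14.8492
y = 21 * sin(315) = -14.8492
z = -14

(14.8492, -14.8492, -14)


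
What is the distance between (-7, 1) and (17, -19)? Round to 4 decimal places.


d = sqrt((17--7)^2 + (-19-1)^2) = 31.241

31.241


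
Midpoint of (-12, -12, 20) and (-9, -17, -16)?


Midpoint = ((-12+-9)/2, (-12+-17)/2, (20+-16)/2) = (-10.5, -14.5, 2)

(-10.5, -14.5, 2)


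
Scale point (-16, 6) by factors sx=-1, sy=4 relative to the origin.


Scaling: (x*sx, y*sy) = (-16*-1, 6*4) = (16, 24)

(16, 24)


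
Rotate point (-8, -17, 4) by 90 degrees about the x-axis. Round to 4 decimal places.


x' = -8
y' = -17*cos(90) - 4*sin(90) = -4
z' = -17*sin(90) + 4*cos(90) = -17

(-8, -4, -17)


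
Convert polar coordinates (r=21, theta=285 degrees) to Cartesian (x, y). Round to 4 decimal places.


x = 21 * cos(285) = 5.4352
y = 21 * sin(285) = -20.2844

(5.4352, -20.2844)


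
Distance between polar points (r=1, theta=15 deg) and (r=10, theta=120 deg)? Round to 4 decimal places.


d = sqrt(r1^2 + r2^2 - 2*r1*r2*cos(t2-t1))
d = sqrt(1^2 + 10^2 - 2*1*10*cos(120-15)) = 10.3042

10.3042


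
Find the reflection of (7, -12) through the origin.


Reflection through origin: (x, y) -> (-x, -y)
(7, -12) -> (-7, 12)

(-7, 12)


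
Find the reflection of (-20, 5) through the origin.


Reflection through origin: (x, y) -> (-x, -y)
(-20, 5) -> (20, -5)

(20, -5)


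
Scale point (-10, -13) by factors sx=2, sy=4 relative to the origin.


Scaling: (x*sx, y*sy) = (-10*2, -13*4) = (-20, -52)

(-20, -52)


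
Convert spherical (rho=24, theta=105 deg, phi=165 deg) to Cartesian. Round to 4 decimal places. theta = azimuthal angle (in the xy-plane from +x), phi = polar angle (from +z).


x = 24 * sin(165) * cos(105) = -1.6077
y = 24 * sin(165) * sin(105) = 6
z = 24 * cos(165) = -23.1822

(-1.6077, 6, -23.1822)


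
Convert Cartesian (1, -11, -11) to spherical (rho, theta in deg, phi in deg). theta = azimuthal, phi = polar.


rho = sqrt(1^2 + (-11)^2 + (-11)^2) = 15.5885
theta = atan2(-11, 1) = 275.1944 deg
phi = acos(-11/15.5885) = 134.8821 deg

rho = 15.5885, theta = 275.1944 deg, phi = 134.8821 deg


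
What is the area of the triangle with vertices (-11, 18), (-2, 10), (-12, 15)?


Area = |x1(y2-y3) + x2(y3-y1) + x3(y1-y2)| / 2
= |-11*(10-15) + -2*(15-18) + -12*(18-10)| / 2
= 17.5

17.5


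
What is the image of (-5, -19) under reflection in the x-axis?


Reflection across x-axis: (x, y) -> (x, -y)
(-5, -19) -> (-5, 19)

(-5, 19)


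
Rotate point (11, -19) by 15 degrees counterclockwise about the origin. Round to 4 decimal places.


x' = 11*cos(15) - -19*sin(15) = 15.5427
y' = 11*sin(15) + -19*cos(15) = -15.5056

(15.5427, -15.5056)


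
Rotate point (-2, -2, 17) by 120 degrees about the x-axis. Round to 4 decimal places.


x' = -2
y' = -2*cos(120) - 17*sin(120) = -13.7224
z' = -2*sin(120) + 17*cos(120) = -10.2321

(-2, -13.7224, -10.2321)


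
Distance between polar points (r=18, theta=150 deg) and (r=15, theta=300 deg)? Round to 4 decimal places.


d = sqrt(r1^2 + r2^2 - 2*r1*r2*cos(t2-t1))
d = sqrt(18^2 + 15^2 - 2*18*15*cos(300-150)) = 31.885

31.885


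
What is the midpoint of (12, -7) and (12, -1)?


Midpoint = ((12+12)/2, (-7+-1)/2) = (12, -4)

(12, -4)


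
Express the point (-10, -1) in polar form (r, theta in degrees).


r = sqrt((-10)^2 + (-1)^2) = 10.0499
theta = atan2(-1, -10) = 185.7106 degrees

r = 10.0499, theta = 185.7106 degrees


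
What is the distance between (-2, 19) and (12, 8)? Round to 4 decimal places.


d = sqrt((12--2)^2 + (8-19)^2) = 17.8045

17.8045


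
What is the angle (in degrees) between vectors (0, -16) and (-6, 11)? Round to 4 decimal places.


dot = 0*-6 + -16*11 = -176
|u| = 16, |v| = 12.53
cos(angle) = -0.8779
angle = 151.3895 degrees

151.3895 degrees


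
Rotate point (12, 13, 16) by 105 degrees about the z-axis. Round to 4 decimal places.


x' = 12*cos(105) - 13*sin(105) = -15.6629
y' = 12*sin(105) + 13*cos(105) = 8.2265
z' = 16

(-15.6629, 8.2265, 16)


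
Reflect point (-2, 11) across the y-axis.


Reflection across y-axis: (x, y) -> (-x, y)
(-2, 11) -> (2, 11)

(2, 11)


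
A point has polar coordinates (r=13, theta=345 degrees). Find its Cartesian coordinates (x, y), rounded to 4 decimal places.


x = 13 * cos(345) = 12.557
y = 13 * sin(345) = -3.3646

(12.557, -3.3646)


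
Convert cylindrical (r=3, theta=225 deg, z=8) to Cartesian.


x = 3 * cos(225) = -2.1213
y = 3 * sin(225) = -2.1213
z = 8

(-2.1213, -2.1213, 8)


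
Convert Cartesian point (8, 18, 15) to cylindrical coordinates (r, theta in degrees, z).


r = sqrt(8^2 + 18^2) = 19.6977
theta = atan2(18, 8) = 66.0375 deg
z = 15

r = 19.6977, theta = 66.0375 deg, z = 15


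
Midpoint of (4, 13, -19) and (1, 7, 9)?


Midpoint = ((4+1)/2, (13+7)/2, (-19+9)/2) = (2.5, 10, -5)

(2.5, 10, -5)


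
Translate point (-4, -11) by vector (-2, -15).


Translation: (x+dx, y+dy) = (-4+-2, -11+-15) = (-6, -26)

(-6, -26)


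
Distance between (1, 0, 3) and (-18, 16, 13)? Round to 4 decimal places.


d = sqrt((-18-1)^2 + (16-0)^2 + (13-3)^2) = 26.7769

26.7769


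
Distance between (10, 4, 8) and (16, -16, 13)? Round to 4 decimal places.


d = sqrt((16-10)^2 + (-16-4)^2 + (13-8)^2) = 21.4709

21.4709


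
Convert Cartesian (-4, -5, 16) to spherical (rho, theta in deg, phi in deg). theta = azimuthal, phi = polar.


rho = sqrt((-4)^2 + (-5)^2 + 16^2) = 17.2337
theta = atan2(-5, -4) = 231.3402 deg
phi = acos(16/17.2337) = 21.8111 deg

rho = 17.2337, theta = 231.3402 deg, phi = 21.8111 deg


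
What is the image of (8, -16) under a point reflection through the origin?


Reflection through origin: (x, y) -> (-x, -y)
(8, -16) -> (-8, 16)

(-8, 16)


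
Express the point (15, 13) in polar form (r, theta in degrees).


r = sqrt(15^2 + 13^2) = 19.8494
theta = atan2(13, 15) = 40.9144 degrees

r = 19.8494, theta = 40.9144 degrees


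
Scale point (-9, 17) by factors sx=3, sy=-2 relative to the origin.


Scaling: (x*sx, y*sy) = (-9*3, 17*-2) = (-27, -34)

(-27, -34)


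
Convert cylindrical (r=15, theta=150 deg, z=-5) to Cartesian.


x = 15 * cos(150) = -12.9904
y = 15 * sin(150) = 7.5
z = -5

(-12.9904, 7.5, -5)


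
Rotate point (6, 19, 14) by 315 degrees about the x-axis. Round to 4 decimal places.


x' = 6
y' = 19*cos(315) - 14*sin(315) = 23.3345
z' = 19*sin(315) + 14*cos(315) = -3.5355

(6, 23.3345, -3.5355)


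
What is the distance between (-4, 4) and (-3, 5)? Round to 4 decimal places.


d = sqrt((-3--4)^2 + (5-4)^2) = 1.4142

1.4142


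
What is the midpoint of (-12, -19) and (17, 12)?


Midpoint = ((-12+17)/2, (-19+12)/2) = (2.5, -3.5)

(2.5, -3.5)


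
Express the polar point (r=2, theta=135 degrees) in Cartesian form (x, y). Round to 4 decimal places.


x = 2 * cos(135) = -1.4142
y = 2 * sin(135) = 1.4142

(-1.4142, 1.4142)


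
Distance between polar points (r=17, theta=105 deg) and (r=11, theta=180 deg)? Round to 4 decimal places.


d = sqrt(r1^2 + r2^2 - 2*r1*r2*cos(t2-t1))
d = sqrt(17^2 + 11^2 - 2*17*11*cos(180-105)) = 17.6975

17.6975


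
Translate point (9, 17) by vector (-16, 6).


Translation: (x+dx, y+dy) = (9+-16, 17+6) = (-7, 23)

(-7, 23)


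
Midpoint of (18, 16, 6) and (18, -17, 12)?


Midpoint = ((18+18)/2, (16+-17)/2, (6+12)/2) = (18, -0.5, 9)

(18, -0.5, 9)


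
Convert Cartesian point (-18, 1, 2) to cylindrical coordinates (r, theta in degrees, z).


r = sqrt((-18)^2 + 1^2) = 18.0278
theta = atan2(1, -18) = 176.8202 deg
z = 2

r = 18.0278, theta = 176.8202 deg, z = 2


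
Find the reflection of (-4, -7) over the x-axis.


Reflection across x-axis: (x, y) -> (x, -y)
(-4, -7) -> (-4, 7)

(-4, 7)


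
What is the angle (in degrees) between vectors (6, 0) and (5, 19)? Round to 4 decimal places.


dot = 6*5 + 0*19 = 30
|u| = 6, |v| = 19.6469
cos(angle) = 0.2545
angle = 75.2564 degrees

75.2564 degrees


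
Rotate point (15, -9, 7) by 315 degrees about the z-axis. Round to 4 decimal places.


x' = 15*cos(315) - -9*sin(315) = 4.2426
y' = 15*sin(315) + -9*cos(315) = -16.9706
z' = 7

(4.2426, -16.9706, 7)


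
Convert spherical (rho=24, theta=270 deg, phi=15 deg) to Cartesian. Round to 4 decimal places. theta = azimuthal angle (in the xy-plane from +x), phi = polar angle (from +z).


x = 24 * sin(15) * cos(270) = 0
y = 24 * sin(15) * sin(270) = -6.2117
z = 24 * cos(15) = 23.1822

(0, -6.2117, 23.1822)


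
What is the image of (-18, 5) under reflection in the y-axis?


Reflection across y-axis: (x, y) -> (-x, y)
(-18, 5) -> (18, 5)

(18, 5)


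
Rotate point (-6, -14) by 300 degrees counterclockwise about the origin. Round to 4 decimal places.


x' = -6*cos(300) - -14*sin(300) = -15.1244
y' = -6*sin(300) + -14*cos(300) = -1.8038

(-15.1244, -1.8038)


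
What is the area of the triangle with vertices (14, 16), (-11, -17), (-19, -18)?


Area = |x1(y2-y3) + x2(y3-y1) + x3(y1-y2)| / 2
= |14*(-17--18) + -11*(-18-16) + -19*(16--17)| / 2
= 119.5

119.5


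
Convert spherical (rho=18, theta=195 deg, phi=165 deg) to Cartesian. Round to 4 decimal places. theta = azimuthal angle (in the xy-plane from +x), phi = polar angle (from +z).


x = 18 * sin(165) * cos(195) = -4.5
y = 18 * sin(165) * sin(195) = -1.2058
z = 18 * cos(165) = -17.3867

(-4.5, -1.2058, -17.3867)


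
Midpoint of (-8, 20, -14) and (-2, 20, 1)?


Midpoint = ((-8+-2)/2, (20+20)/2, (-14+1)/2) = (-5, 20, -6.5)

(-5, 20, -6.5)


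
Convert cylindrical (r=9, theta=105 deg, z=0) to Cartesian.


x = 9 * cos(105) = -2.3294
y = 9 * sin(105) = 8.6933
z = 0

(-2.3294, 8.6933, 0)


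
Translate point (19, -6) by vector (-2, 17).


Translation: (x+dx, y+dy) = (19+-2, -6+17) = (17, 11)

(17, 11)


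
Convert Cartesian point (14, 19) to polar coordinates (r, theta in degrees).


r = sqrt(14^2 + 19^2) = 23.6008
theta = atan2(19, 14) = 53.6156 degrees

r = 23.6008, theta = 53.6156 degrees


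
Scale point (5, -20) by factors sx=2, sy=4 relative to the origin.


Scaling: (x*sx, y*sy) = (5*2, -20*4) = (10, -80)

(10, -80)


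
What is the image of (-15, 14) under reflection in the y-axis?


Reflection across y-axis: (x, y) -> (-x, y)
(-15, 14) -> (15, 14)

(15, 14)


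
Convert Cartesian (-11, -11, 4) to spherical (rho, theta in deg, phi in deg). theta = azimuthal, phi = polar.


rho = sqrt((-11)^2 + (-11)^2 + 4^2) = 16.0624
theta = atan2(-11, -11) = 225 deg
phi = acos(4/16.0624) = 75.5799 deg

rho = 16.0624, theta = 225 deg, phi = 75.5799 deg


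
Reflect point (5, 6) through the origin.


Reflection through origin: (x, y) -> (-x, -y)
(5, 6) -> (-5, -6)

(-5, -6)


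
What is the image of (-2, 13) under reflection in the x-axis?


Reflection across x-axis: (x, y) -> (x, -y)
(-2, 13) -> (-2, -13)

(-2, -13)


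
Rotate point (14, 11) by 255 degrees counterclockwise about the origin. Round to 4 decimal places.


x' = 14*cos(255) - 11*sin(255) = 7.0017
y' = 14*sin(255) + 11*cos(255) = -16.37

(7.0017, -16.37)


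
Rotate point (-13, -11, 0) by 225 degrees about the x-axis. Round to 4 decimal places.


x' = -13
y' = -11*cos(225) - 0*sin(225) = 7.7782
z' = -11*sin(225) + 0*cos(225) = 7.7782

(-13, 7.7782, 7.7782)


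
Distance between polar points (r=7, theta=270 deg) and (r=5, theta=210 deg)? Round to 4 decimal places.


d = sqrt(r1^2 + r2^2 - 2*r1*r2*cos(t2-t1))
d = sqrt(7^2 + 5^2 - 2*7*5*cos(210-270)) = 6.245

6.245


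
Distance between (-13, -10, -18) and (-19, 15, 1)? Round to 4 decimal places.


d = sqrt((-19--13)^2 + (15--10)^2 + (1--18)^2) = 31.9687

31.9687


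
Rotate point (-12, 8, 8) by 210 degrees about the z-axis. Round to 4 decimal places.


x' = -12*cos(210) - 8*sin(210) = 14.3923
y' = -12*sin(210) + 8*cos(210) = -0.9282
z' = 8

(14.3923, -0.9282, 8)


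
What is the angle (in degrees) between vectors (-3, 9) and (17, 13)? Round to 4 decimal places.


dot = -3*17 + 9*13 = 66
|u| = 9.4868, |v| = 21.4009
cos(angle) = 0.3251
angle = 71.0296 degrees

71.0296 degrees


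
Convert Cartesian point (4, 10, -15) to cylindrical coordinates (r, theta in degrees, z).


r = sqrt(4^2 + 10^2) = 10.7703
theta = atan2(10, 4) = 68.1986 deg
z = -15

r = 10.7703, theta = 68.1986 deg, z = -15


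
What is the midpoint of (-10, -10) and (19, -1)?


Midpoint = ((-10+19)/2, (-10+-1)/2) = (4.5, -5.5)

(4.5, -5.5)


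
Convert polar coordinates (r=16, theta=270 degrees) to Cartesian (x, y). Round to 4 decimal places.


x = 16 * cos(270) = 0
y = 16 * sin(270) = -16

(0, -16)


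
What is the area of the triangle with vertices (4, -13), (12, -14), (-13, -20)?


Area = |x1(y2-y3) + x2(y3-y1) + x3(y1-y2)| / 2
= |4*(-14--20) + 12*(-20--13) + -13*(-13--14)| / 2
= 36.5

36.5


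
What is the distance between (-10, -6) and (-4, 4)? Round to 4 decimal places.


d = sqrt((-4--10)^2 + (4--6)^2) = 11.6619

11.6619


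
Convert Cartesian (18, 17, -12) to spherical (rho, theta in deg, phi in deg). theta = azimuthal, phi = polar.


rho = sqrt(18^2 + 17^2 + (-12)^2) = 27.5136
theta = atan2(17, 18) = 43.3634 deg
phi = acos(-12/27.5136) = 115.8583 deg

rho = 27.5136, theta = 43.3634 deg, phi = 115.8583 deg


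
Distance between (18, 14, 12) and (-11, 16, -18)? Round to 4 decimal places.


d = sqrt((-11-18)^2 + (16-14)^2 + (-18-12)^2) = 41.7732

41.7732


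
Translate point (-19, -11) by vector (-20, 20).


Translation: (x+dx, y+dy) = (-19+-20, -11+20) = (-39, 9)

(-39, 9)


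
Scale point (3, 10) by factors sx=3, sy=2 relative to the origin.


Scaling: (x*sx, y*sy) = (3*3, 10*2) = (9, 20)

(9, 20)


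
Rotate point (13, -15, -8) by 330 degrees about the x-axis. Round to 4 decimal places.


x' = 13
y' = -15*cos(330) - -8*sin(330) = -16.9904
z' = -15*sin(330) + -8*cos(330) = 0.5718

(13, -16.9904, 0.5718)


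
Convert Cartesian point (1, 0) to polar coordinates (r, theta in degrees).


r = sqrt(1^2 + 0^2) = 1
theta = atan2(0, 1) = 0 degrees

r = 1, theta = 0 degrees


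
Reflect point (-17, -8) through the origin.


Reflection through origin: (x, y) -> (-x, -y)
(-17, -8) -> (17, 8)

(17, 8)


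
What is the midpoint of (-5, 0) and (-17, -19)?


Midpoint = ((-5+-17)/2, (0+-19)/2) = (-11, -9.5)

(-11, -9.5)


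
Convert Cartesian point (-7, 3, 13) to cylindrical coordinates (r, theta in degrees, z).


r = sqrt((-7)^2 + 3^2) = 7.6158
theta = atan2(3, -7) = 156.8014 deg
z = 13

r = 7.6158, theta = 156.8014 deg, z = 13


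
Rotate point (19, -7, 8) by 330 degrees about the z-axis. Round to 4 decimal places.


x' = 19*cos(330) - -7*sin(330) = 12.9545
y' = 19*sin(330) + -7*cos(330) = -15.5622
z' = 8

(12.9545, -15.5622, 8)


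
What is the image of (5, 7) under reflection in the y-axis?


Reflection across y-axis: (x, y) -> (-x, y)
(5, 7) -> (-5, 7)

(-5, 7)
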